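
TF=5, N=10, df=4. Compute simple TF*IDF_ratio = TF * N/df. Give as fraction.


TF * (N/df)
= 5 * (10/4)
= 5 * 5/2
= 25/2

25/2


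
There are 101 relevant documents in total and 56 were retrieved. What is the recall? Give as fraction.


Recall = retrieved_relevant / total_relevant
= 56 / 101
= 56 / (56 + 45)
= 56/101

56/101


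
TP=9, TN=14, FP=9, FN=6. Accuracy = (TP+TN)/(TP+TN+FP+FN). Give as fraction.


Accuracy = (TP + TN) / (TP + TN + FP + FN)
TP + TN = 9 + 14 = 23
Total = 9 + 14 + 9 + 6 = 38
Accuracy = 23 / 38 = 23/38

23/38


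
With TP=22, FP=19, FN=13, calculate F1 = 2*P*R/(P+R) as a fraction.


F1 = 2 * P * R / (P + R)
P = TP/(TP+FP) = 22/41 = 22/41
R = TP/(TP+FN) = 22/35 = 22/35
2 * P * R = 2 * 22/41 * 22/35 = 968/1435
P + R = 22/41 + 22/35 = 1672/1435
F1 = 968/1435 / 1672/1435 = 11/19

11/19


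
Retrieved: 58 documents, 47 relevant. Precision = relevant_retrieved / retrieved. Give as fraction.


Precision = relevant_retrieved / total_retrieved
= 47 / 58
= 47 / (47 + 11)
= 47/58

47/58


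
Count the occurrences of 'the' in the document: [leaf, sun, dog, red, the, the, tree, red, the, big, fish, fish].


Document has 12 words
Scanning for 'the':
Found at positions: [4, 5, 8]
Count = 3

3


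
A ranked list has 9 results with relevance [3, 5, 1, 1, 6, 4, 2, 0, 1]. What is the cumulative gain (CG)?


Cumulative Gain = sum of relevance scores
Position 1: rel=3, running sum=3
Position 2: rel=5, running sum=8
Position 3: rel=1, running sum=9
Position 4: rel=1, running sum=10
Position 5: rel=6, running sum=16
Position 6: rel=4, running sum=20
Position 7: rel=2, running sum=22
Position 8: rel=0, running sum=22
Position 9: rel=1, running sum=23
CG = 23

23


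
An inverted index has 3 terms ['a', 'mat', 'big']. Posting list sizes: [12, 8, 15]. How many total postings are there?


Summing posting list sizes:
'a': 12 postings
'mat': 8 postings
'big': 15 postings
Total = 12 + 8 + 15 = 35

35


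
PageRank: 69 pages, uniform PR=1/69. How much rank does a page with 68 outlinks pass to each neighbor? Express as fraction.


Initial PR = 1/69 = 1/69
Outlinks = 68
Contribution per link = PR / outlinks
= 1/69 / 68
= 1/4692

1/4692


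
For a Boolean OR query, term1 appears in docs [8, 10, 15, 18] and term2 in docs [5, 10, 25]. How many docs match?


Boolean OR: find union of posting lists
term1 docs: [8, 10, 15, 18]
term2 docs: [5, 10, 25]
Union: [5, 8, 10, 15, 18, 25]
|union| = 6

6


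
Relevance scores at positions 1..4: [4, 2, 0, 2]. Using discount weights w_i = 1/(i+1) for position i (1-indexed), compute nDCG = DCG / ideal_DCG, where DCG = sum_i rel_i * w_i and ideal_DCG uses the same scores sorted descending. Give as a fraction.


Position discount weights w_i = 1/(i+1) for i=1..4:
Weights = [1/2, 1/3, 1/4, 1/5]
Actual relevance: [4, 2, 0, 2]
DCG = 4/2 + 2/3 + 0/4 + 2/5 = 46/15
Ideal relevance (sorted desc): [4, 2, 2, 0]
Ideal DCG = 4/2 + 2/3 + 2/4 + 0/5 = 19/6
nDCG = DCG / ideal_DCG = 46/15 / 19/6 = 92/95

92/95


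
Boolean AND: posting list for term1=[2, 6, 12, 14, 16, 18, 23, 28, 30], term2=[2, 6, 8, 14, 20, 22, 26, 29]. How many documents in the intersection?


Boolean AND: find intersection of posting lists
term1 docs: [2, 6, 12, 14, 16, 18, 23, 28, 30]
term2 docs: [2, 6, 8, 14, 20, 22, 26, 29]
Intersection: [2, 6, 14]
|intersection| = 3

3


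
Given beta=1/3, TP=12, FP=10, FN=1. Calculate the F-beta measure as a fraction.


P = TP/(TP+FP) = 12/22 = 6/11
R = TP/(TP+FN) = 12/13 = 12/13
beta^2 = 1/3^2 = 1/9
(1 + beta^2) = 10/9
Numerator = (1+beta^2)*P*R = 80/143
Denominator = beta^2*P + R = 2/33 + 12/13 = 422/429
F_beta = 120/211

120/211


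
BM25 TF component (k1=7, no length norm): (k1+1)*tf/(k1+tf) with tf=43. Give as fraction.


BM25 TF component = (k1+1)*tf / (k1+tf)
k1 = 7, tf = 43
Numerator = (7+1)*43 = 344
Denominator = 7 + 43 = 50
= 344/50 = 172/25

172/25


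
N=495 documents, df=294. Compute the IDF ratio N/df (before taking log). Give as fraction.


IDF ratio = N / df
= 495 / 294
= 165/98

165/98


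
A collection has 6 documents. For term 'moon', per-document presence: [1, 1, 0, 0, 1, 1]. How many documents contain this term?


Checking each document for 'moon':
Doc 1: present
Doc 2: present
Doc 3: absent
Doc 4: absent
Doc 5: present
Doc 6: present
df = sum of presences = 1 + 1 + 0 + 0 + 1 + 1 = 4

4


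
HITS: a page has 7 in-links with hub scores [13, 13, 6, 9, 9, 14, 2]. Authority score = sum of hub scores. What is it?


Authority = sum of hub scores of in-linkers
In-link 1: hub score = 13
In-link 2: hub score = 13
In-link 3: hub score = 6
In-link 4: hub score = 9
In-link 5: hub score = 9
In-link 6: hub score = 14
In-link 7: hub score = 2
Authority = 13 + 13 + 6 + 9 + 9 + 14 + 2 = 66

66


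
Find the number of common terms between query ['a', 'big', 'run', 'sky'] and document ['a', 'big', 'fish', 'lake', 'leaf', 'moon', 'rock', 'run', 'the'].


Query terms: ['a', 'big', 'run', 'sky']
Document terms: ['a', 'big', 'fish', 'lake', 'leaf', 'moon', 'rock', 'run', 'the']
Common terms: ['a', 'big', 'run']
Overlap count = 3

3


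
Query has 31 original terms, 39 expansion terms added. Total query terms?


Original terms: 31
Expansion terms: 39
Total = 31 + 39 = 70

70


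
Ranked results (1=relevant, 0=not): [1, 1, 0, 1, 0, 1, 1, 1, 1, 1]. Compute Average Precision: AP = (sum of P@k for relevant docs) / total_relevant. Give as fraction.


Computing P@k for each relevant position:
Position 1: relevant, P@1 = 1/1 = 1
Position 2: relevant, P@2 = 2/2 = 1
Position 3: not relevant
Position 4: relevant, P@4 = 3/4 = 3/4
Position 5: not relevant
Position 6: relevant, P@6 = 4/6 = 2/3
Position 7: relevant, P@7 = 5/7 = 5/7
Position 8: relevant, P@8 = 6/8 = 3/4
Position 9: relevant, P@9 = 7/9 = 7/9
Position 10: relevant, P@10 = 8/10 = 4/5
Sum of P@k = 1 + 1 + 3/4 + 2/3 + 5/7 + 3/4 + 7/9 + 4/5 = 4069/630
AP = 4069/630 / 8 = 4069/5040

4069/5040


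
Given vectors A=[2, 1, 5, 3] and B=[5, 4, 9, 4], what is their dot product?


Dot product = sum of element-wise products
A[0]*B[0] = 2*5 = 10
A[1]*B[1] = 1*4 = 4
A[2]*B[2] = 5*9 = 45
A[3]*B[3] = 3*4 = 12
Sum = 10 + 4 + 45 + 12 = 71

71


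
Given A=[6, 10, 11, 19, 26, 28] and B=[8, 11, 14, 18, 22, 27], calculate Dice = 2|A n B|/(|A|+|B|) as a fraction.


A intersect B = [11]
|A intersect B| = 1
|A| = 6, |B| = 6
Dice = 2*1 / (6+6)
= 2 / 12 = 1/6

1/6


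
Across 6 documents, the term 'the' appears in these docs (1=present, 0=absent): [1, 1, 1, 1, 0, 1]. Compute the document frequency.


Checking each document for 'the':
Doc 1: present
Doc 2: present
Doc 3: present
Doc 4: present
Doc 5: absent
Doc 6: present
df = sum of presences = 1 + 1 + 1 + 1 + 0 + 1 = 5

5


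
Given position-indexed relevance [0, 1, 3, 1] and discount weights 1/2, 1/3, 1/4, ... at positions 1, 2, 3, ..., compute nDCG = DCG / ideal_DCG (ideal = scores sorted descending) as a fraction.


Position discount weights w_i = 1/(i+1) for i=1..4:
Weights = [1/2, 1/3, 1/4, 1/5]
Actual relevance: [0, 1, 3, 1]
DCG = 0/2 + 1/3 + 3/4 + 1/5 = 77/60
Ideal relevance (sorted desc): [3, 1, 1, 0]
Ideal DCG = 3/2 + 1/3 + 1/4 + 0/5 = 25/12
nDCG = DCG / ideal_DCG = 77/60 / 25/12 = 77/125

77/125


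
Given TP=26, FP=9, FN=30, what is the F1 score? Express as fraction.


F1 = 2 * P * R / (P + R)
P = TP/(TP+FP) = 26/35 = 26/35
R = TP/(TP+FN) = 26/56 = 13/28
2 * P * R = 2 * 26/35 * 13/28 = 169/245
P + R = 26/35 + 13/28 = 169/140
F1 = 169/245 / 169/140 = 4/7

4/7


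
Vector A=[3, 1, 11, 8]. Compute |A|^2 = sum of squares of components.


|A|^2 = sum of squared components
A[0]^2 = 3^2 = 9
A[1]^2 = 1^2 = 1
A[2]^2 = 11^2 = 121
A[3]^2 = 8^2 = 64
Sum = 9 + 1 + 121 + 64 = 195

195


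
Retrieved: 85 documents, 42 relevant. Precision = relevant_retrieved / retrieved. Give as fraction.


Precision = relevant_retrieved / total_retrieved
= 42 / 85
= 42 / (42 + 43)
= 42/85

42/85


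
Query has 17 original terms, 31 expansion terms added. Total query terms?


Original terms: 17
Expansion terms: 31
Total = 17 + 31 = 48

48


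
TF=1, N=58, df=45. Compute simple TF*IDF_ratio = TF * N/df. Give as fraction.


TF * (N/df)
= 1 * (58/45)
= 1 * 58/45
= 58/45

58/45


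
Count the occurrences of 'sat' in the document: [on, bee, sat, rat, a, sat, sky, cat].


Document has 8 words
Scanning for 'sat':
Found at positions: [2, 5]
Count = 2

2


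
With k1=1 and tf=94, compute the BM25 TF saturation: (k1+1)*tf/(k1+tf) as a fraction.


BM25 TF component = (k1+1)*tf / (k1+tf)
k1 = 1, tf = 94
Numerator = (1+1)*94 = 188
Denominator = 1 + 94 = 95
= 188/95 = 188/95

188/95


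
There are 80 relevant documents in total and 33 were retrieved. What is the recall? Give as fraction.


Recall = retrieved_relevant / total_relevant
= 33 / 80
= 33 / (33 + 47)
= 33/80

33/80


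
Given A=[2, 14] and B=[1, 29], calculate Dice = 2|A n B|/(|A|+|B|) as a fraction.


A intersect B = []
|A intersect B| = 0
|A| = 2, |B| = 2
Dice = 2*0 / (2+2)
= 0 / 4 = 0

0


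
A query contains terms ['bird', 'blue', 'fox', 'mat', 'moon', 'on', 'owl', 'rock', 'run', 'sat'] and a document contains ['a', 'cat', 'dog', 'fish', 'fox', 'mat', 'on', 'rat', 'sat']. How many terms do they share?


Query terms: ['bird', 'blue', 'fox', 'mat', 'moon', 'on', 'owl', 'rock', 'run', 'sat']
Document terms: ['a', 'cat', 'dog', 'fish', 'fox', 'mat', 'on', 'rat', 'sat']
Common terms: ['fox', 'mat', 'on', 'sat']
Overlap count = 4

4


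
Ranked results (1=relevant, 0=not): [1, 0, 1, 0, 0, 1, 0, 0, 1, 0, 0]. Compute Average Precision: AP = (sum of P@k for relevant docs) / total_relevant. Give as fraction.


Computing P@k for each relevant position:
Position 1: relevant, P@1 = 1/1 = 1
Position 2: not relevant
Position 3: relevant, P@3 = 2/3 = 2/3
Position 4: not relevant
Position 5: not relevant
Position 6: relevant, P@6 = 3/6 = 1/2
Position 7: not relevant
Position 8: not relevant
Position 9: relevant, P@9 = 4/9 = 4/9
Position 10: not relevant
Position 11: not relevant
Sum of P@k = 1 + 2/3 + 1/2 + 4/9 = 47/18
AP = 47/18 / 4 = 47/72

47/72


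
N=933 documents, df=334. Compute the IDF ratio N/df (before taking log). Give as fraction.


IDF ratio = N / df
= 933 / 334
= 933/334

933/334


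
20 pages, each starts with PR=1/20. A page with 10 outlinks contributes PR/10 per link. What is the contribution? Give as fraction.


Initial PR = 1/20 = 1/20
Outlinks = 10
Contribution per link = PR / outlinks
= 1/20 / 10
= 1/200

1/200


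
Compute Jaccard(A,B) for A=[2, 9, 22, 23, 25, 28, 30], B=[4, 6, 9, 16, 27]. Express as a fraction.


A intersect B = [9]
|A intersect B| = 1
A union B = [2, 4, 6, 9, 16, 22, 23, 25, 27, 28, 30]
|A union B| = 11
Jaccard = 1/11 = 1/11

1/11


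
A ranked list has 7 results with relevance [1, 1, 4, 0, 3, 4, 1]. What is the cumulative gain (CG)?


Cumulative Gain = sum of relevance scores
Position 1: rel=1, running sum=1
Position 2: rel=1, running sum=2
Position 3: rel=4, running sum=6
Position 4: rel=0, running sum=6
Position 5: rel=3, running sum=9
Position 6: rel=4, running sum=13
Position 7: rel=1, running sum=14
CG = 14

14


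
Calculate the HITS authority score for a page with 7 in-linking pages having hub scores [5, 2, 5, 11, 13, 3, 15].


Authority = sum of hub scores of in-linkers
In-link 1: hub score = 5
In-link 2: hub score = 2
In-link 3: hub score = 5
In-link 4: hub score = 11
In-link 5: hub score = 13
In-link 6: hub score = 3
In-link 7: hub score = 15
Authority = 5 + 2 + 5 + 11 + 13 + 3 + 15 = 54

54


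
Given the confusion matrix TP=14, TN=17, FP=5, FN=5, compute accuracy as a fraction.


Accuracy = (TP + TN) / (TP + TN + FP + FN)
TP + TN = 14 + 17 = 31
Total = 14 + 17 + 5 + 5 = 41
Accuracy = 31 / 41 = 31/41

31/41


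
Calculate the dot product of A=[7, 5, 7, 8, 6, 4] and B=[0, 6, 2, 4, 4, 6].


Dot product = sum of element-wise products
A[0]*B[0] = 7*0 = 0
A[1]*B[1] = 5*6 = 30
A[2]*B[2] = 7*2 = 14
A[3]*B[3] = 8*4 = 32
A[4]*B[4] = 6*4 = 24
A[5]*B[5] = 4*6 = 24
Sum = 0 + 30 + 14 + 32 + 24 + 24 = 124

124


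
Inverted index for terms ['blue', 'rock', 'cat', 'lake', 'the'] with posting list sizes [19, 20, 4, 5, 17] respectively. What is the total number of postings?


Summing posting list sizes:
'blue': 19 postings
'rock': 20 postings
'cat': 4 postings
'lake': 5 postings
'the': 17 postings
Total = 19 + 20 + 4 + 5 + 17 = 65

65


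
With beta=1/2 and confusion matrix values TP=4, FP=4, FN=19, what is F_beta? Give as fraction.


P = TP/(TP+FP) = 4/8 = 1/2
R = TP/(TP+FN) = 4/23 = 4/23
beta^2 = 1/2^2 = 1/4
(1 + beta^2) = 5/4
Numerator = (1+beta^2)*P*R = 5/46
Denominator = beta^2*P + R = 1/8 + 4/23 = 55/184
F_beta = 4/11

4/11


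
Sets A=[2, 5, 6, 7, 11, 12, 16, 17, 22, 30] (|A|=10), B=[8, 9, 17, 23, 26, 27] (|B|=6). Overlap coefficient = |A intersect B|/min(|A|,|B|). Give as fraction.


A intersect B = [17]
|A intersect B| = 1
min(|A|, |B|) = min(10, 6) = 6
Overlap = 1 / 6 = 1/6

1/6


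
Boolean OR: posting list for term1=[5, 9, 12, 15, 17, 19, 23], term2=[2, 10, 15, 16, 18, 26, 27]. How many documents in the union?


Boolean OR: find union of posting lists
term1 docs: [5, 9, 12, 15, 17, 19, 23]
term2 docs: [2, 10, 15, 16, 18, 26, 27]
Union: [2, 5, 9, 10, 12, 15, 16, 17, 18, 19, 23, 26, 27]
|union| = 13

13


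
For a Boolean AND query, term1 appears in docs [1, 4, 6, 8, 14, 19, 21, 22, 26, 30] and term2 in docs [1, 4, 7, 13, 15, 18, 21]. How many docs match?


Boolean AND: find intersection of posting lists
term1 docs: [1, 4, 6, 8, 14, 19, 21, 22, 26, 30]
term2 docs: [1, 4, 7, 13, 15, 18, 21]
Intersection: [1, 4, 21]
|intersection| = 3

3


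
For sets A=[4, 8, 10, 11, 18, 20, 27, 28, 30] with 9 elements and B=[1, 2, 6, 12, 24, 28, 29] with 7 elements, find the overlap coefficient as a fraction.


A intersect B = [28]
|A intersect B| = 1
min(|A|, |B|) = min(9, 7) = 7
Overlap = 1 / 7 = 1/7

1/7


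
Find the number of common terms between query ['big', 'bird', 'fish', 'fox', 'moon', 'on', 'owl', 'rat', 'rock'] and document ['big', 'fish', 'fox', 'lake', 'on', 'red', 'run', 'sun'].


Query terms: ['big', 'bird', 'fish', 'fox', 'moon', 'on', 'owl', 'rat', 'rock']
Document terms: ['big', 'fish', 'fox', 'lake', 'on', 'red', 'run', 'sun']
Common terms: ['big', 'fish', 'fox', 'on']
Overlap count = 4

4


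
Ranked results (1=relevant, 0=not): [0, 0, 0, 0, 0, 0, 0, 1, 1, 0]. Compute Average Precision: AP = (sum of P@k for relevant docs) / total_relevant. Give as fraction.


Computing P@k for each relevant position:
Position 1: not relevant
Position 2: not relevant
Position 3: not relevant
Position 4: not relevant
Position 5: not relevant
Position 6: not relevant
Position 7: not relevant
Position 8: relevant, P@8 = 1/8 = 1/8
Position 9: relevant, P@9 = 2/9 = 2/9
Position 10: not relevant
Sum of P@k = 1/8 + 2/9 = 25/72
AP = 25/72 / 2 = 25/144

25/144


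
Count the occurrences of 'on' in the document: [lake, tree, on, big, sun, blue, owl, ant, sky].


Document has 9 words
Scanning for 'on':
Found at positions: [2]
Count = 1

1


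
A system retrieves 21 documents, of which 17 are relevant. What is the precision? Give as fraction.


Precision = relevant_retrieved / total_retrieved
= 17 / 21
= 17 / (17 + 4)
= 17/21

17/21


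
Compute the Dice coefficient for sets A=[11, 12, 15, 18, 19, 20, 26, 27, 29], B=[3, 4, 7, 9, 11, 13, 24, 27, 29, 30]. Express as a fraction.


A intersect B = [11, 27, 29]
|A intersect B| = 3
|A| = 9, |B| = 10
Dice = 2*3 / (9+10)
= 6 / 19 = 6/19

6/19


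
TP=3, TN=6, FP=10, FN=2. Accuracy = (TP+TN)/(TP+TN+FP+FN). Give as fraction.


Accuracy = (TP + TN) / (TP + TN + FP + FN)
TP + TN = 3 + 6 = 9
Total = 3 + 6 + 10 + 2 = 21
Accuracy = 9 / 21 = 3/7

3/7


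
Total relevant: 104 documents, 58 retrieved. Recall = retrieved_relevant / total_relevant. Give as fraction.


Recall = retrieved_relevant / total_relevant
= 58 / 104
= 58 / (58 + 46)
= 29/52

29/52


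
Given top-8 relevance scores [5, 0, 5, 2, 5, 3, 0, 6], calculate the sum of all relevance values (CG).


Cumulative Gain = sum of relevance scores
Position 1: rel=5, running sum=5
Position 2: rel=0, running sum=5
Position 3: rel=5, running sum=10
Position 4: rel=2, running sum=12
Position 5: rel=5, running sum=17
Position 6: rel=3, running sum=20
Position 7: rel=0, running sum=20
Position 8: rel=6, running sum=26
CG = 26

26


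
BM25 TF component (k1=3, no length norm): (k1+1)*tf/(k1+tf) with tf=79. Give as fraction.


BM25 TF component = (k1+1)*tf / (k1+tf)
k1 = 3, tf = 79
Numerator = (3+1)*79 = 316
Denominator = 3 + 79 = 82
= 316/82 = 158/41

158/41


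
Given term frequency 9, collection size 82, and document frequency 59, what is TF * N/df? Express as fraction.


TF * (N/df)
= 9 * (82/59)
= 9 * 82/59
= 738/59

738/59


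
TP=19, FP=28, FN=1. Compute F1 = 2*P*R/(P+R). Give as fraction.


F1 = 2 * P * R / (P + R)
P = TP/(TP+FP) = 19/47 = 19/47
R = TP/(TP+FN) = 19/20 = 19/20
2 * P * R = 2 * 19/47 * 19/20 = 361/470
P + R = 19/47 + 19/20 = 1273/940
F1 = 361/470 / 1273/940 = 38/67

38/67


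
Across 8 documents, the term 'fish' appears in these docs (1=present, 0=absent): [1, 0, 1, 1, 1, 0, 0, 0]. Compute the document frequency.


Checking each document for 'fish':
Doc 1: present
Doc 2: absent
Doc 3: present
Doc 4: present
Doc 5: present
Doc 6: absent
Doc 7: absent
Doc 8: absent
df = sum of presences = 1 + 0 + 1 + 1 + 1 + 0 + 0 + 0 = 4

4


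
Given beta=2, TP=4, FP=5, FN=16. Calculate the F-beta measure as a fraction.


P = TP/(TP+FP) = 4/9 = 4/9
R = TP/(TP+FN) = 4/20 = 1/5
beta^2 = 2^2 = 4
(1 + beta^2) = 5
Numerator = (1+beta^2)*P*R = 4/9
Denominator = beta^2*P + R = 16/9 + 1/5 = 89/45
F_beta = 20/89

20/89


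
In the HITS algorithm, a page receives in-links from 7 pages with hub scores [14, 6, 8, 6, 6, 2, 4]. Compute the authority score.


Authority = sum of hub scores of in-linkers
In-link 1: hub score = 14
In-link 2: hub score = 6
In-link 3: hub score = 8
In-link 4: hub score = 6
In-link 5: hub score = 6
In-link 6: hub score = 2
In-link 7: hub score = 4
Authority = 14 + 6 + 8 + 6 + 6 + 2 + 4 = 46

46


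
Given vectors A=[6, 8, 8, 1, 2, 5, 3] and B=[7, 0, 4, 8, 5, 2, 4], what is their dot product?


Dot product = sum of element-wise products
A[0]*B[0] = 6*7 = 42
A[1]*B[1] = 8*0 = 0
A[2]*B[2] = 8*4 = 32
A[3]*B[3] = 1*8 = 8
A[4]*B[4] = 2*5 = 10
A[5]*B[5] = 5*2 = 10
A[6]*B[6] = 3*4 = 12
Sum = 42 + 0 + 32 + 8 + 10 + 10 + 12 = 114

114


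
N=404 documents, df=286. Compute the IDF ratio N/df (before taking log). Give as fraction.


IDF ratio = N / df
= 404 / 286
= 202/143

202/143


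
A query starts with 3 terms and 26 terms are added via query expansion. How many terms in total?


Original terms: 3
Expansion terms: 26
Total = 3 + 26 = 29

29


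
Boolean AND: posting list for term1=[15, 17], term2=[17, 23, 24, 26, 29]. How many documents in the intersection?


Boolean AND: find intersection of posting lists
term1 docs: [15, 17]
term2 docs: [17, 23, 24, 26, 29]
Intersection: [17]
|intersection| = 1

1


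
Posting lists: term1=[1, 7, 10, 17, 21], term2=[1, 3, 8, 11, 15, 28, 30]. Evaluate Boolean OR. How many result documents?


Boolean OR: find union of posting lists
term1 docs: [1, 7, 10, 17, 21]
term2 docs: [1, 3, 8, 11, 15, 28, 30]
Union: [1, 3, 7, 8, 10, 11, 15, 17, 21, 28, 30]
|union| = 11

11


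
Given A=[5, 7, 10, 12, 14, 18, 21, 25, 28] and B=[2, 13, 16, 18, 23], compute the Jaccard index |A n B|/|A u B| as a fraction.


A intersect B = [18]
|A intersect B| = 1
A union B = [2, 5, 7, 10, 12, 13, 14, 16, 18, 21, 23, 25, 28]
|A union B| = 13
Jaccard = 1/13 = 1/13

1/13


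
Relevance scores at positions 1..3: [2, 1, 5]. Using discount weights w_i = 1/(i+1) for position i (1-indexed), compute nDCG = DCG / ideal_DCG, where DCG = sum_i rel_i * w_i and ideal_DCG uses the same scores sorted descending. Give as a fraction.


Position discount weights w_i = 1/(i+1) for i=1..3:
Weights = [1/2, 1/3, 1/4]
Actual relevance: [2, 1, 5]
DCG = 2/2 + 1/3 + 5/4 = 31/12
Ideal relevance (sorted desc): [5, 2, 1]
Ideal DCG = 5/2 + 2/3 + 1/4 = 41/12
nDCG = DCG / ideal_DCG = 31/12 / 41/12 = 31/41

31/41


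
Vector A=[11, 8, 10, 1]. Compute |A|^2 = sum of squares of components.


|A|^2 = sum of squared components
A[0]^2 = 11^2 = 121
A[1]^2 = 8^2 = 64
A[2]^2 = 10^2 = 100
A[3]^2 = 1^2 = 1
Sum = 121 + 64 + 100 + 1 = 286

286


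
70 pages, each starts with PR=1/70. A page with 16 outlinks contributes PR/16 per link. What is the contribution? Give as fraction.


Initial PR = 1/70 = 1/70
Outlinks = 16
Contribution per link = PR / outlinks
= 1/70 / 16
= 1/1120

1/1120


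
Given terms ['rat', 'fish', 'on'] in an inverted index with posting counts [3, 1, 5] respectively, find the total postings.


Summing posting list sizes:
'rat': 3 postings
'fish': 1 postings
'on': 5 postings
Total = 3 + 1 + 5 = 9

9


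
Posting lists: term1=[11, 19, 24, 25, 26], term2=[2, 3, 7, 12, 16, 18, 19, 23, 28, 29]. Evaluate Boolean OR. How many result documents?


Boolean OR: find union of posting lists
term1 docs: [11, 19, 24, 25, 26]
term2 docs: [2, 3, 7, 12, 16, 18, 19, 23, 28, 29]
Union: [2, 3, 7, 11, 12, 16, 18, 19, 23, 24, 25, 26, 28, 29]
|union| = 14

14


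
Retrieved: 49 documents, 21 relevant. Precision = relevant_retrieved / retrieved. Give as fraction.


Precision = relevant_retrieved / total_retrieved
= 21 / 49
= 21 / (21 + 28)
= 3/7

3/7


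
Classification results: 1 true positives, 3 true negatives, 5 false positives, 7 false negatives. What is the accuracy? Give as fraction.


Accuracy = (TP + TN) / (TP + TN + FP + FN)
TP + TN = 1 + 3 = 4
Total = 1 + 3 + 5 + 7 = 16
Accuracy = 4 / 16 = 1/4

1/4


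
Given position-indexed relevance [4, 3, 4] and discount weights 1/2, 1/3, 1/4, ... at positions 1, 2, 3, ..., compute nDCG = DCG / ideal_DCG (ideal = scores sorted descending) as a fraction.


Position discount weights w_i = 1/(i+1) for i=1..3:
Weights = [1/2, 1/3, 1/4]
Actual relevance: [4, 3, 4]
DCG = 4/2 + 3/3 + 4/4 = 4
Ideal relevance (sorted desc): [4, 4, 3]
Ideal DCG = 4/2 + 4/3 + 3/4 = 49/12
nDCG = DCG / ideal_DCG = 4 / 49/12 = 48/49

48/49


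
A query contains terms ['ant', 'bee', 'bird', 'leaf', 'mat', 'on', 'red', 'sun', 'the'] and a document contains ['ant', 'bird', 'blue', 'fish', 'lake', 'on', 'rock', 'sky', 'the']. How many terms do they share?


Query terms: ['ant', 'bee', 'bird', 'leaf', 'mat', 'on', 'red', 'sun', 'the']
Document terms: ['ant', 'bird', 'blue', 'fish', 'lake', 'on', 'rock', 'sky', 'the']
Common terms: ['ant', 'bird', 'on', 'the']
Overlap count = 4

4


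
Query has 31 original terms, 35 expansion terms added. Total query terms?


Original terms: 31
Expansion terms: 35
Total = 31 + 35 = 66

66


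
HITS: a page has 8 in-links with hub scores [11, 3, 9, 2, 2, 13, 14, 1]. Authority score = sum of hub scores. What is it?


Authority = sum of hub scores of in-linkers
In-link 1: hub score = 11
In-link 2: hub score = 3
In-link 3: hub score = 9
In-link 4: hub score = 2
In-link 5: hub score = 2
In-link 6: hub score = 13
In-link 7: hub score = 14
In-link 8: hub score = 1
Authority = 11 + 3 + 9 + 2 + 2 + 13 + 14 + 1 = 55

55


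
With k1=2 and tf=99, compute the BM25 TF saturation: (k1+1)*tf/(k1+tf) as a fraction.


BM25 TF component = (k1+1)*tf / (k1+tf)
k1 = 2, tf = 99
Numerator = (2+1)*99 = 297
Denominator = 2 + 99 = 101
= 297/101 = 297/101

297/101


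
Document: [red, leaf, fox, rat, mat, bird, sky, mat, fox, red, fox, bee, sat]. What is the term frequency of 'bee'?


Document has 13 words
Scanning for 'bee':
Found at positions: [11]
Count = 1

1


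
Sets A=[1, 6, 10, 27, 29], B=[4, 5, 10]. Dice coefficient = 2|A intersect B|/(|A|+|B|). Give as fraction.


A intersect B = [10]
|A intersect B| = 1
|A| = 5, |B| = 3
Dice = 2*1 / (5+3)
= 2 / 8 = 1/4

1/4


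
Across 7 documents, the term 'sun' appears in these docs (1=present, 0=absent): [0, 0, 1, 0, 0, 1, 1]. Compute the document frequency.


Checking each document for 'sun':
Doc 1: absent
Doc 2: absent
Doc 3: present
Doc 4: absent
Doc 5: absent
Doc 6: present
Doc 7: present
df = sum of presences = 0 + 0 + 1 + 0 + 0 + 1 + 1 = 3

3


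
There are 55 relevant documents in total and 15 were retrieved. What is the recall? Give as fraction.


Recall = retrieved_relevant / total_relevant
= 15 / 55
= 15 / (15 + 40)
= 3/11

3/11


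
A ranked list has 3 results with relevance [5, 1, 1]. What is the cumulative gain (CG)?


Cumulative Gain = sum of relevance scores
Position 1: rel=5, running sum=5
Position 2: rel=1, running sum=6
Position 3: rel=1, running sum=7
CG = 7

7


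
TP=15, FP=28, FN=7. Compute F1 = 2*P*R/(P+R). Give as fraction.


F1 = 2 * P * R / (P + R)
P = TP/(TP+FP) = 15/43 = 15/43
R = TP/(TP+FN) = 15/22 = 15/22
2 * P * R = 2 * 15/43 * 15/22 = 225/473
P + R = 15/43 + 15/22 = 975/946
F1 = 225/473 / 975/946 = 6/13

6/13


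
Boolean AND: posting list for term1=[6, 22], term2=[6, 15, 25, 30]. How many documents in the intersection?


Boolean AND: find intersection of posting lists
term1 docs: [6, 22]
term2 docs: [6, 15, 25, 30]
Intersection: [6]
|intersection| = 1

1


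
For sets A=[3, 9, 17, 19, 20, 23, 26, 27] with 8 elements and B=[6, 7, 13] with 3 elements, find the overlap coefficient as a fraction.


A intersect B = []
|A intersect B| = 0
min(|A|, |B|) = min(8, 3) = 3
Overlap = 0 / 3 = 0

0


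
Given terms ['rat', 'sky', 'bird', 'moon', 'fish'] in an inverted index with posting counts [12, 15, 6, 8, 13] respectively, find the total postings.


Summing posting list sizes:
'rat': 12 postings
'sky': 15 postings
'bird': 6 postings
'moon': 8 postings
'fish': 13 postings
Total = 12 + 15 + 6 + 8 + 13 = 54

54


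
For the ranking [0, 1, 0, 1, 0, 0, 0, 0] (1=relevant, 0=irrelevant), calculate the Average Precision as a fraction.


Computing P@k for each relevant position:
Position 1: not relevant
Position 2: relevant, P@2 = 1/2 = 1/2
Position 3: not relevant
Position 4: relevant, P@4 = 2/4 = 1/2
Position 5: not relevant
Position 6: not relevant
Position 7: not relevant
Position 8: not relevant
Sum of P@k = 1/2 + 1/2 = 1
AP = 1 / 2 = 1/2

1/2


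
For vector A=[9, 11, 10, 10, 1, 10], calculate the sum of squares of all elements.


|A|^2 = sum of squared components
A[0]^2 = 9^2 = 81
A[1]^2 = 11^2 = 121
A[2]^2 = 10^2 = 100
A[3]^2 = 10^2 = 100
A[4]^2 = 1^2 = 1
A[5]^2 = 10^2 = 100
Sum = 81 + 121 + 100 + 100 + 1 + 100 = 503

503


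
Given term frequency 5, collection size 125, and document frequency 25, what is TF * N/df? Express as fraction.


TF * (N/df)
= 5 * (125/25)
= 5 * 5
= 25

25


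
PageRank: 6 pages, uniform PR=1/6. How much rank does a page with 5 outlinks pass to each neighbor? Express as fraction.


Initial PR = 1/6 = 1/6
Outlinks = 5
Contribution per link = PR / outlinks
= 1/6 / 5
= 1/30

1/30


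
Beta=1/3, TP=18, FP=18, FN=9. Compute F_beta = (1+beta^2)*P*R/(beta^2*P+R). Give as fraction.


P = TP/(TP+FP) = 18/36 = 1/2
R = TP/(TP+FN) = 18/27 = 2/3
beta^2 = 1/3^2 = 1/9
(1 + beta^2) = 10/9
Numerator = (1+beta^2)*P*R = 10/27
Denominator = beta^2*P + R = 1/18 + 2/3 = 13/18
F_beta = 20/39

20/39


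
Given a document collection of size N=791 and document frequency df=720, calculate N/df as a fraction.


IDF ratio = N / df
= 791 / 720
= 791/720

791/720


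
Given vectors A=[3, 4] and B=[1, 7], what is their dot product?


Dot product = sum of element-wise products
A[0]*B[0] = 3*1 = 3
A[1]*B[1] = 4*7 = 28
Sum = 3 + 28 = 31

31


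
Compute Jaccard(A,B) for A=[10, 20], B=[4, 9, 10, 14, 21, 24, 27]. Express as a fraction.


A intersect B = [10]
|A intersect B| = 1
A union B = [4, 9, 10, 14, 20, 21, 24, 27]
|A union B| = 8
Jaccard = 1/8 = 1/8

1/8


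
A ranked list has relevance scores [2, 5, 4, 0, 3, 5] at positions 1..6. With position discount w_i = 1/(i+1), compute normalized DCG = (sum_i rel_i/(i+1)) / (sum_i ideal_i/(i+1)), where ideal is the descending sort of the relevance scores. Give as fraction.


Position discount weights w_i = 1/(i+1) for i=1..6:
Weights = [1/2, 1/3, 1/4, 1/5, 1/6, 1/7]
Actual relevance: [2, 5, 4, 0, 3, 5]
DCG = 2/2 + 5/3 + 4/4 + 0/5 + 3/6 + 5/7 = 205/42
Ideal relevance (sorted desc): [5, 5, 4, 3, 2, 0]
Ideal DCG = 5/2 + 5/3 + 4/4 + 3/5 + 2/6 + 0/7 = 61/10
nDCG = DCG / ideal_DCG = 205/42 / 61/10 = 1025/1281

1025/1281


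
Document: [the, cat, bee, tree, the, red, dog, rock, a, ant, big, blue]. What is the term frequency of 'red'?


Document has 12 words
Scanning for 'red':
Found at positions: [5]
Count = 1

1


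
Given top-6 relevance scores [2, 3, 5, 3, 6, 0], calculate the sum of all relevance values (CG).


Cumulative Gain = sum of relevance scores
Position 1: rel=2, running sum=2
Position 2: rel=3, running sum=5
Position 3: rel=5, running sum=10
Position 4: rel=3, running sum=13
Position 5: rel=6, running sum=19
Position 6: rel=0, running sum=19
CG = 19

19


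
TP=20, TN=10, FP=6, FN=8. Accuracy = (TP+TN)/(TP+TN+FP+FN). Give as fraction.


Accuracy = (TP + TN) / (TP + TN + FP + FN)
TP + TN = 20 + 10 = 30
Total = 20 + 10 + 6 + 8 = 44
Accuracy = 30 / 44 = 15/22

15/22


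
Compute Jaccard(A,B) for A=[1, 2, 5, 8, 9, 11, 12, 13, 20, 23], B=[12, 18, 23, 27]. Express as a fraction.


A intersect B = [12, 23]
|A intersect B| = 2
A union B = [1, 2, 5, 8, 9, 11, 12, 13, 18, 20, 23, 27]
|A union B| = 12
Jaccard = 2/12 = 1/6

1/6


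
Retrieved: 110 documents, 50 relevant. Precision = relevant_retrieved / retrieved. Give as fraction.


Precision = relevant_retrieved / total_retrieved
= 50 / 110
= 50 / (50 + 60)
= 5/11

5/11


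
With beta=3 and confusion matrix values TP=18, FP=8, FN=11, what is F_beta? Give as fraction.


P = TP/(TP+FP) = 18/26 = 9/13
R = TP/(TP+FN) = 18/29 = 18/29
beta^2 = 3^2 = 9
(1 + beta^2) = 10
Numerator = (1+beta^2)*P*R = 1620/377
Denominator = beta^2*P + R = 81/13 + 18/29 = 2583/377
F_beta = 180/287

180/287


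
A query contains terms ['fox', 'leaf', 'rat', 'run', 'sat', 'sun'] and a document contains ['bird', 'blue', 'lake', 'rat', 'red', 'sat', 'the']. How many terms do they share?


Query terms: ['fox', 'leaf', 'rat', 'run', 'sat', 'sun']
Document terms: ['bird', 'blue', 'lake', 'rat', 'red', 'sat', 'the']
Common terms: ['rat', 'sat']
Overlap count = 2

2


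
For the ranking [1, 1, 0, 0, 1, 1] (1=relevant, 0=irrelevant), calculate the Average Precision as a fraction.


Computing P@k for each relevant position:
Position 1: relevant, P@1 = 1/1 = 1
Position 2: relevant, P@2 = 2/2 = 1
Position 3: not relevant
Position 4: not relevant
Position 5: relevant, P@5 = 3/5 = 3/5
Position 6: relevant, P@6 = 4/6 = 2/3
Sum of P@k = 1 + 1 + 3/5 + 2/3 = 49/15
AP = 49/15 / 4 = 49/60

49/60


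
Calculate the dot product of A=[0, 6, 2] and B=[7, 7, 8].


Dot product = sum of element-wise products
A[0]*B[0] = 0*7 = 0
A[1]*B[1] = 6*7 = 42
A[2]*B[2] = 2*8 = 16
Sum = 0 + 42 + 16 = 58

58


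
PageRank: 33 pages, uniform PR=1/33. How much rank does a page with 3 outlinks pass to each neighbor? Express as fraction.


Initial PR = 1/33 = 1/33
Outlinks = 3
Contribution per link = PR / outlinks
= 1/33 / 3
= 1/99

1/99


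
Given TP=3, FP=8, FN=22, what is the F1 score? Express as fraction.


F1 = 2 * P * R / (P + R)
P = TP/(TP+FP) = 3/11 = 3/11
R = TP/(TP+FN) = 3/25 = 3/25
2 * P * R = 2 * 3/11 * 3/25 = 18/275
P + R = 3/11 + 3/25 = 108/275
F1 = 18/275 / 108/275 = 1/6

1/6


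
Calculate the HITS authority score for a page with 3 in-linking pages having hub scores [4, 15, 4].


Authority = sum of hub scores of in-linkers
In-link 1: hub score = 4
In-link 2: hub score = 15
In-link 3: hub score = 4
Authority = 4 + 15 + 4 = 23

23


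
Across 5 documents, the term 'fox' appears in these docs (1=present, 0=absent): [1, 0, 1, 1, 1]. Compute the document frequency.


Checking each document for 'fox':
Doc 1: present
Doc 2: absent
Doc 3: present
Doc 4: present
Doc 5: present
df = sum of presences = 1 + 0 + 1 + 1 + 1 = 4

4


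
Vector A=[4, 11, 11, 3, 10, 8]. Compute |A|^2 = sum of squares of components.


|A|^2 = sum of squared components
A[0]^2 = 4^2 = 16
A[1]^2 = 11^2 = 121
A[2]^2 = 11^2 = 121
A[3]^2 = 3^2 = 9
A[4]^2 = 10^2 = 100
A[5]^2 = 8^2 = 64
Sum = 16 + 121 + 121 + 9 + 100 + 64 = 431

431


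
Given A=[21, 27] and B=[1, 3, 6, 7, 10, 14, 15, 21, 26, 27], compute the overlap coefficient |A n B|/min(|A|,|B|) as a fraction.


A intersect B = [21, 27]
|A intersect B| = 2
min(|A|, |B|) = min(2, 10) = 2
Overlap = 2 / 2 = 1

1


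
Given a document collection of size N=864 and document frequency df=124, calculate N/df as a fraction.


IDF ratio = N / df
= 864 / 124
= 216/31

216/31


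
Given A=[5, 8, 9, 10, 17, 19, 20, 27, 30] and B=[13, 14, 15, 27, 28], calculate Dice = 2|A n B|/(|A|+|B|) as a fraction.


A intersect B = [27]
|A intersect B| = 1
|A| = 9, |B| = 5
Dice = 2*1 / (9+5)
= 2 / 14 = 1/7

1/7


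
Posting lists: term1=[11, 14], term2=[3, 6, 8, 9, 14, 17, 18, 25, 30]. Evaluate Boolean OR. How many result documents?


Boolean OR: find union of posting lists
term1 docs: [11, 14]
term2 docs: [3, 6, 8, 9, 14, 17, 18, 25, 30]
Union: [3, 6, 8, 9, 11, 14, 17, 18, 25, 30]
|union| = 10

10


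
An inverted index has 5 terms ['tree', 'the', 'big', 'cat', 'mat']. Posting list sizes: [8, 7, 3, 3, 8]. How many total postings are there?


Summing posting list sizes:
'tree': 8 postings
'the': 7 postings
'big': 3 postings
'cat': 3 postings
'mat': 8 postings
Total = 8 + 7 + 3 + 3 + 8 = 29

29


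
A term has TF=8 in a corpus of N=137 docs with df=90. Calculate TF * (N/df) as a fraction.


TF * (N/df)
= 8 * (137/90)
= 8 * 137/90
= 548/45

548/45


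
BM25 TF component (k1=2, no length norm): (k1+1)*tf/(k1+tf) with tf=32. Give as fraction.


BM25 TF component = (k1+1)*tf / (k1+tf)
k1 = 2, tf = 32
Numerator = (2+1)*32 = 96
Denominator = 2 + 32 = 34
= 96/34 = 48/17

48/17


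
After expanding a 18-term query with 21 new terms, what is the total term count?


Original terms: 18
Expansion terms: 21
Total = 18 + 21 = 39

39


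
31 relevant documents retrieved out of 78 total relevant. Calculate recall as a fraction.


Recall = retrieved_relevant / total_relevant
= 31 / 78
= 31 / (31 + 47)
= 31/78

31/78


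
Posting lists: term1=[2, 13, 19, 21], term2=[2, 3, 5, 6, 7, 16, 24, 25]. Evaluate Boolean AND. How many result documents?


Boolean AND: find intersection of posting lists
term1 docs: [2, 13, 19, 21]
term2 docs: [2, 3, 5, 6, 7, 16, 24, 25]
Intersection: [2]
|intersection| = 1

1


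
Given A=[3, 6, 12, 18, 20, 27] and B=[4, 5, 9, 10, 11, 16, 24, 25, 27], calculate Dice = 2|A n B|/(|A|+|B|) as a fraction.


A intersect B = [27]
|A intersect B| = 1
|A| = 6, |B| = 9
Dice = 2*1 / (6+9)
= 2 / 15 = 2/15

2/15


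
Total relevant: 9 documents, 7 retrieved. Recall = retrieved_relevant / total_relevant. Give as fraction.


Recall = retrieved_relevant / total_relevant
= 7 / 9
= 7 / (7 + 2)
= 7/9

7/9


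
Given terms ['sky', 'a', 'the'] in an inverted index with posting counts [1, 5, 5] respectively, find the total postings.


Summing posting list sizes:
'sky': 1 postings
'a': 5 postings
'the': 5 postings
Total = 1 + 5 + 5 = 11

11


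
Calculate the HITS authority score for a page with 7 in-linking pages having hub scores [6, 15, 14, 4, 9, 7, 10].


Authority = sum of hub scores of in-linkers
In-link 1: hub score = 6
In-link 2: hub score = 15
In-link 3: hub score = 14
In-link 4: hub score = 4
In-link 5: hub score = 9
In-link 6: hub score = 7
In-link 7: hub score = 10
Authority = 6 + 15 + 14 + 4 + 9 + 7 + 10 = 65

65


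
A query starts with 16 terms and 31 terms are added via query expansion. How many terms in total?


Original terms: 16
Expansion terms: 31
Total = 16 + 31 = 47

47


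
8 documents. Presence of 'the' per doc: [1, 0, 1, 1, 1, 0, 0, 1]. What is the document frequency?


Checking each document for 'the':
Doc 1: present
Doc 2: absent
Doc 3: present
Doc 4: present
Doc 5: present
Doc 6: absent
Doc 7: absent
Doc 8: present
df = sum of presences = 1 + 0 + 1 + 1 + 1 + 0 + 0 + 1 = 5

5


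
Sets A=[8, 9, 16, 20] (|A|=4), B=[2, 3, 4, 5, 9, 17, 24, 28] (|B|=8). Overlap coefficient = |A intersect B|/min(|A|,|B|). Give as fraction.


A intersect B = [9]
|A intersect B| = 1
min(|A|, |B|) = min(4, 8) = 4
Overlap = 1 / 4 = 1/4

1/4


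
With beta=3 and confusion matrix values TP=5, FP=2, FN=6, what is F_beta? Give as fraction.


P = TP/(TP+FP) = 5/7 = 5/7
R = TP/(TP+FN) = 5/11 = 5/11
beta^2 = 3^2 = 9
(1 + beta^2) = 10
Numerator = (1+beta^2)*P*R = 250/77
Denominator = beta^2*P + R = 45/7 + 5/11 = 530/77
F_beta = 25/53

25/53


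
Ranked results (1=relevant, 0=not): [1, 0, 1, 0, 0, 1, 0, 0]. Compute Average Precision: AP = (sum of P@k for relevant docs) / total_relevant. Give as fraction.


Computing P@k for each relevant position:
Position 1: relevant, P@1 = 1/1 = 1
Position 2: not relevant
Position 3: relevant, P@3 = 2/3 = 2/3
Position 4: not relevant
Position 5: not relevant
Position 6: relevant, P@6 = 3/6 = 1/2
Position 7: not relevant
Position 8: not relevant
Sum of P@k = 1 + 2/3 + 1/2 = 13/6
AP = 13/6 / 3 = 13/18

13/18


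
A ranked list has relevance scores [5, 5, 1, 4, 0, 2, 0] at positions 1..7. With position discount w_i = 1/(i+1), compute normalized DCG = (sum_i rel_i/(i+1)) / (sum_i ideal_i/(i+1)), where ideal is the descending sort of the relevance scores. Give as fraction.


Position discount weights w_i = 1/(i+1) for i=1..7:
Weights = [1/2, 1/3, 1/4, 1/5, 1/6, 1/7, 1/8]
Actual relevance: [5, 5, 1, 4, 0, 2, 0]
DCG = 5/2 + 5/3 + 1/4 + 4/5 + 0/6 + 2/7 + 0/8 = 2311/420
Ideal relevance (sorted desc): [5, 5, 4, 2, 1, 0, 0]
Ideal DCG = 5/2 + 5/3 + 4/4 + 2/5 + 1/6 + 0/7 + 0/8 = 86/15
nDCG = DCG / ideal_DCG = 2311/420 / 86/15 = 2311/2408

2311/2408


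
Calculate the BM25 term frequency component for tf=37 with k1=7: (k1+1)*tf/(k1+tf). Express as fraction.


BM25 TF component = (k1+1)*tf / (k1+tf)
k1 = 7, tf = 37
Numerator = (7+1)*37 = 296
Denominator = 7 + 37 = 44
= 296/44 = 74/11

74/11


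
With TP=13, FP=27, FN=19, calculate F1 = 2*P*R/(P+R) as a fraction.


F1 = 2 * P * R / (P + R)
P = TP/(TP+FP) = 13/40 = 13/40
R = TP/(TP+FN) = 13/32 = 13/32
2 * P * R = 2 * 13/40 * 13/32 = 169/640
P + R = 13/40 + 13/32 = 117/160
F1 = 169/640 / 117/160 = 13/36

13/36


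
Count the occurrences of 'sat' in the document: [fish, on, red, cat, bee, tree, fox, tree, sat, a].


Document has 10 words
Scanning for 'sat':
Found at positions: [8]
Count = 1

1


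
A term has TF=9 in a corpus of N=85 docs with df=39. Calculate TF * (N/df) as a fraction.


TF * (N/df)
= 9 * (85/39)
= 9 * 85/39
= 255/13

255/13


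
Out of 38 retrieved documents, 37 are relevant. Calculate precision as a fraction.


Precision = relevant_retrieved / total_retrieved
= 37 / 38
= 37 / (37 + 1)
= 37/38

37/38


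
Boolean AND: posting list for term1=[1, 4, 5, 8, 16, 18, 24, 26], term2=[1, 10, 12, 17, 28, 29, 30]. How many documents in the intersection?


Boolean AND: find intersection of posting lists
term1 docs: [1, 4, 5, 8, 16, 18, 24, 26]
term2 docs: [1, 10, 12, 17, 28, 29, 30]
Intersection: [1]
|intersection| = 1

1


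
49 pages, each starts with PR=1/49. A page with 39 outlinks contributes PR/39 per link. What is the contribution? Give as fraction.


Initial PR = 1/49 = 1/49
Outlinks = 39
Contribution per link = PR / outlinks
= 1/49 / 39
= 1/1911

1/1911


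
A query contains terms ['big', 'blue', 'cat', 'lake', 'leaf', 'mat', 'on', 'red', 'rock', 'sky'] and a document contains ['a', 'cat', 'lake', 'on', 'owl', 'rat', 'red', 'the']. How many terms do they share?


Query terms: ['big', 'blue', 'cat', 'lake', 'leaf', 'mat', 'on', 'red', 'rock', 'sky']
Document terms: ['a', 'cat', 'lake', 'on', 'owl', 'rat', 'red', 'the']
Common terms: ['cat', 'lake', 'on', 'red']
Overlap count = 4

4
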